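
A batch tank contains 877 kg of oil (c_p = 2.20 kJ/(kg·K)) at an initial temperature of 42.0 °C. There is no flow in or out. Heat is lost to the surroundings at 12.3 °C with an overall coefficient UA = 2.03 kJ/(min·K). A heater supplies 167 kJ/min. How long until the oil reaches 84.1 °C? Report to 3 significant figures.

M c_p dT/dt = −UA(T − T_amb) + Q̇.
τ = M c_p/UA = 950.44 min; T_ss = T_amb + Q̇/UA = 12.3 + 167/2.03 = 94.566 °C.
T(t) = T_ss + (T₀ − T_ss)e^(−t/τ); set T = 84.1:
t = −τ ln[(T − T_ss)/(T₀ − T_ss)] = −950.44 · ln(0.19910) = 1534.0 min.

1530 min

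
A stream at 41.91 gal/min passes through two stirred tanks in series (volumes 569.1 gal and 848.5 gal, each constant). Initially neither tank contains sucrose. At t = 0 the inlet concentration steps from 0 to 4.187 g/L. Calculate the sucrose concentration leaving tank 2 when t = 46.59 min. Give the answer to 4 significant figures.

Each tank obeys Vᵢ dCᵢ/dt = Q(Cᵢ₋₁ − Cᵢ), so τᵢ = Vᵢ/Q.
τ₁ = 569.1/41.91 = 13.5791 min; τ₂ = 848.5/41.91 = 20.2458 min.
Solving the cascade with C₁(0)=C₂(0)=0 gives C₂(t) = C_in[1 − (τ₁ e^(−t/τ₁) − τ₂ e^(−t/τ₂))/(τ₁ − τ₂)].
At t = 46.59: e^(−t/τ₁) = 0.0323543, e^(−t/τ₂) = 0.100136.
C₂ = 4.187·[1 − (13.5791·0.0323543 − 20.2458·0.100136)/(-6.66667)] = 4.187·0.761801 = 3.18966 g/L.

3.190 g/L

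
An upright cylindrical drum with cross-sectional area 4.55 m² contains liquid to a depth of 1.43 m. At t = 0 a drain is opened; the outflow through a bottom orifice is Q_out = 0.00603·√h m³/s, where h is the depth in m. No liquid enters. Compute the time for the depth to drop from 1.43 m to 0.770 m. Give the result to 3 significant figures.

Unsteady balance on liquid volume: A dh/dt = −0.00603 √h.
This is separable: 2 d(√h)/dt = −0.00603/A, so √h = √h₀ − (0.00603/(2A)) t.
t = 2A(√h₀ − √h)/0.00603 = 2·4.55·(√1.43 − √0.770)/0.00603
  = 9.1000 × (1.1958 − 0.87750) / 0.00603 = 480.40 s.

480 s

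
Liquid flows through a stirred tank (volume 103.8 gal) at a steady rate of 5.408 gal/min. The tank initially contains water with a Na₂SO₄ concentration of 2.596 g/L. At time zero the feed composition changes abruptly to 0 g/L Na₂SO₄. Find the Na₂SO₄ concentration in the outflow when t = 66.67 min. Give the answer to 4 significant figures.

Unsteady species balance (constant V, well mixed): V dC/dt = Q(C_in − C).
Rewrite as dC/dt + C/τ = C_in/τ, τ = V/Q = 19.1938 min.
Solution: C(t) = C_in + (C₀ − C_in) e^(−t/τ).
C(66.67) = 0 + (2.596 − 0)·e^(−66.67/19.1938) = 0 + (2.59600)·0.0310077 = 0.0804960 g/L.

0.08050 g/L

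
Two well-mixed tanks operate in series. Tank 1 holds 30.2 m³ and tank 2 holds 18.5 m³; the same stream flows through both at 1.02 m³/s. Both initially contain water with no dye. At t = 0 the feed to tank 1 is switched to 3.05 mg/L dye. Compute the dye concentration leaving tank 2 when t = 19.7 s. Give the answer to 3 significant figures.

Each tank obeys Vᵢ dCᵢ/dt = Q(Cᵢ₋₁ − Cᵢ), so τᵢ = Vᵢ/Q.
τ₁ = 30.2/1.02 = 29.608 s; τ₂ = 18.5/1.02 = 18.137 s.
Tank 1: C₁ = C_in(1 − e^(−t/τ₁)). Tank 2 (τ₁ ≠ τ₂): C₂ = C_in[1 − (τ₁ e^(−t/τ₁) − τ₂ e^(−t/τ₂))/(τ₁ − τ₂)].
At t = 19.7: e^(−t/τ₁) = 0.51409, e^(−t/τ₂) = 0.33751.
C₂ = 3.05·[1 − (29.608·0.51409 − 18.137·0.33751)/(11.471)] = 3.05·0.20671 = 0.63047 mg/L.

0.630 mg/L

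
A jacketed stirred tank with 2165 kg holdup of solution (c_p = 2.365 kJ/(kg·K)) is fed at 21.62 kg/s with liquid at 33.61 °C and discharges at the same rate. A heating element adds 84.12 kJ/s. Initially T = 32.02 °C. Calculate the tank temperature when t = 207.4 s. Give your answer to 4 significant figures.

M c_p dT/dt = ṁ c_p (T_in − T) + Q̇.
τ = M/ṁ = 100.139 s; T_ss = T_in + Q̇/(ṁ c_p) = 33.61 + 84.12/(21.62·2.365) = 35.2552 °C.
This is linear first-order; T(t) = T_ss + (T₀ − T_ss) e^(−t/τ).
T(207.4) = 35.2552 + (-3.23518)·e^(−207.4/100.139) = 35.2552 + (-3.23518)·0.126044 = 34.8474 °C.

34.85 °C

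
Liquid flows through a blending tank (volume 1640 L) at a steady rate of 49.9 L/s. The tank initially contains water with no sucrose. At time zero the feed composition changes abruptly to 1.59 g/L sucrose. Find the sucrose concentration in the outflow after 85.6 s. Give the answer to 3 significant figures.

1.47 g/L

Transient balance on the dissolved component: V dC/dt = Q(C_in − C).
So dC/dt = (C_in − C)/τ with τ = V/Q = 1640/49.9 = 32.866 s.
C approaches C_in exponentially: C(t) = C_in + (C₀ − C_in) e^(−t/τ).
C(85.6) = 1.59 + (0 − 1.59)·e^(−85.6/32.866) = 1.59 + (-1.5900)·0.073937 = 1.4724 g/L.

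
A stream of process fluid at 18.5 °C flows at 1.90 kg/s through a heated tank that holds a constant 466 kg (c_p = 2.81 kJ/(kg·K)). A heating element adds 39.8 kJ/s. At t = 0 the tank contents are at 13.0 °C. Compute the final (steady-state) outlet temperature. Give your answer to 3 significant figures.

M c_p dT/dt = ṁ c_p (T_in − T) + Q̇.
At steady state dT/dt = 0 ⇒ T_ss = T_in + Q̇/(ṁ c_p) = 18.5 + 39.8/(1.90·2.81) = 25.955 °C.

26.0 °C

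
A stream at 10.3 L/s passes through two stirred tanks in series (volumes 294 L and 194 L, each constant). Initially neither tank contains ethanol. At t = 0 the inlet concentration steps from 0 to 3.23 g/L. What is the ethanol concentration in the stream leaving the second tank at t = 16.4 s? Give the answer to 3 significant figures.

0.507 g/L

Time constants: τᵢ = Vᵢ/Q for each well-mixed tank.
τ₁ = 294/10.3 = 28.544 s; τ₂ = 194/10.3 = 18.835 s.
Tank 1: C₁ = C_in(1 − e^(−t/τ₁)). Tank 2 (τ₁ ≠ τ₂): C₂ = C_in[1 − (τ₁ e^(−t/τ₁) − τ₂ e^(−t/τ₂))/(τ₁ − τ₂)].
At t = 16.4: e^(−t/τ₁) = 0.56295, e^(−t/τ₂) = 0.41865.
C₂ = 3.23·[1 − (28.544·0.56295 − 18.835·0.41865)/(9.7087)] = 3.23·0.15710 = 0.50742 g/L.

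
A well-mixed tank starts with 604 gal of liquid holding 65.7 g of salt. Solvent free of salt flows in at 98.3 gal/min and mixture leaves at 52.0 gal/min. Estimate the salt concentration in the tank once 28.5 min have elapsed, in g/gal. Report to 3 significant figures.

0.00930 g/gal

Let m(t) be the amount of salt. Volume: V(t) = V₀ + (Q_in − Q_out) t = 604 + 46.300 t; V(28.5) = 1923.5 gal.
No salt enters, so dm/dt = −Q_out · (m/V).
Separate: dm/m = −Q_out dt/V(t) ⇒ ln(m/m₀) = −(Q_out/(Q_in−Q_out)) ln(V/V₀).
m = m₀ (V₀/V)^(Q_out/(Q_in−Q_out)) = 65.7 × (604/1923.5)^(1.1231) = 17.888 g.
C = m/V = 17.888/1923.5 = 0.0092996 g/gal.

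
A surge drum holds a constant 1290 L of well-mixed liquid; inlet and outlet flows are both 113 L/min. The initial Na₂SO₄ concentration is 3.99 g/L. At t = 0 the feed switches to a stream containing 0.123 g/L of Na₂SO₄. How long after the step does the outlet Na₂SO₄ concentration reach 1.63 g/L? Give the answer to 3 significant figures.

Accumulation = in − out for the solute gives V dC/dt = Q(C_in − C), so τ = V/Q = 11.416 min.
C(t) = C_in + (C₀ − C_in) e^(−t/τ). Set C = 1.63 and solve for t:
e^(−t/τ) = (C − C_in)/(C₀ − C_in) = (1.63 − 0.123)/(3.99 − 0.123) = 0.38971
t = −τ ln(…) = 11.416 × 0.94236 = 10.758 min.

10.8 min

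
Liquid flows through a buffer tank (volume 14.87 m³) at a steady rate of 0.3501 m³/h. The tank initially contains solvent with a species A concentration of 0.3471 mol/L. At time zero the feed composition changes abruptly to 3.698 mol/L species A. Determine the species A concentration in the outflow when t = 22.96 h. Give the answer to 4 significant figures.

1.746 mol/L

Mass balance on the solute (V constant): V dC/dt = Q(C_in − C).
So dC/dt = (C_in − C)/τ with τ = V/Q = 14.87/0.3501 = 42.4736 h.
C approaches C_in exponentially: C(t) = C_in + (C₀ − C_in) e^(−t/τ).
C(22.96) = 3.698 + (0.3471 − 3.698)·e^(−22.96/42.4736) = 3.698 + (-3.35090)·0.582415 = 1.74638 mol/L.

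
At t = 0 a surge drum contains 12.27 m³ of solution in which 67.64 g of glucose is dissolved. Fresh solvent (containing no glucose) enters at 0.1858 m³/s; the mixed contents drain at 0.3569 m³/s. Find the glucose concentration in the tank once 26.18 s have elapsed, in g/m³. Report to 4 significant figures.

Let m(t) be the amount of glucose. Volume: V(t) = V₀ + (Q_in − Q_out) t = 12.27 − 0.171100 t; V(26.18) = 7.79060 m³.
No glucose enters, so dm/dt = −Q_out · (m/V).
Separate: dm/m = −Q_out dt/V(t) ⇒ ln(m/m₀) = −(Q_out/(Q_in−Q_out)) ln(V/V₀).
m = m₀ (V₀/V)^(Q_out/(Q_in−Q_out)) = 67.64 × (12.27/7.79060)^(-2.08591) = 26.2245 g.
C = m/V = 26.2245/7.79060 = 3.36618 g/m³.

3.366 g/m³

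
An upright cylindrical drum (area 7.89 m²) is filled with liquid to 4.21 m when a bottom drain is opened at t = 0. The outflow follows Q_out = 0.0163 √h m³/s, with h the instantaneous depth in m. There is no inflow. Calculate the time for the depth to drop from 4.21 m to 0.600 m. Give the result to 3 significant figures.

1240 s

Accumulation of liquid (constant cross-section A): A dh/dt = −0.0163 √h.
This is separable: 2 d(√h)/dt = −0.0163/A, so √h = √h₀ − (0.0163/(2A)) t.
t = 2A(√h₀ − √h)/0.0163 = 2·7.89·(√4.21 − √0.600)/0.0163
  = 15.780 × (2.0518 − 0.77460) / 0.0163 = 1236.5 s.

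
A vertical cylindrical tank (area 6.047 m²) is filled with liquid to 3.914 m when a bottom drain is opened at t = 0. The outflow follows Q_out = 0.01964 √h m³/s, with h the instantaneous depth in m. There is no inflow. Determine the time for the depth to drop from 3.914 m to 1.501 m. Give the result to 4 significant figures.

463.8 s

A dh/dt = −Q_out = −0.01964 √h.
Separate and integrate: 2(√h − √h₀) = −(0.01964/A) t.
t = 2A(√h₀ − √h)/0.01964 = 2·6.047·(√3.914 − √1.501)/0.01964
  = 12.0940 × (1.97838 − 1.22515) / 0.01964 = 463.827 s.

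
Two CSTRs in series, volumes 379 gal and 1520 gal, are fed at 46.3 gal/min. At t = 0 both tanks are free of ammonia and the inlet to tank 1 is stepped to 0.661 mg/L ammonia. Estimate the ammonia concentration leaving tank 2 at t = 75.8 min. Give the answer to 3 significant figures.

Time constants: τᵢ = Vᵢ/Q for each well-mixed tank.
τ₁ = 379/46.3 = 8.1857 min; τ₂ = 1520/46.3 = 32.829 min.
Solving the cascade with C₁(0)=C₂(0)=0 gives C₂(t) = C_in[1 − (τ₁ e^(−t/τ₁) − τ₂ e^(−t/τ₂))/(τ₁ − τ₂)].
At t = 75.8: e^(−t/τ₁) = 9.5155e-05, e^(−t/τ₂) = 0.099370.
C₂ = 0.661·[1 − (8.1857·9.5155e-05 − 32.829·0.099370)/(-24.644)] = 0.661·0.86765 = 0.57352 mg/L.

0.574 mg/L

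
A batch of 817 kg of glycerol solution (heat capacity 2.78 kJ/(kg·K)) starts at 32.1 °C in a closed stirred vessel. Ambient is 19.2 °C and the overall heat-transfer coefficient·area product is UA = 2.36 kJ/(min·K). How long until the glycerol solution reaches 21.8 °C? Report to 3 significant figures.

M c_p dT/dt = −UA(T − T_amb).
τ = M c_p/UA = 962.40 min; T_ss = T_amb = 19.200 °C.
T(t) = T_ss + (T₀ − T_ss)e^(−t/τ); set T = 21.8:
t = −τ ln[(T − T_ss)/(T₀ − T_ss)] = −962.40 · ln(0.20155) = 1541.5 min.

1540 min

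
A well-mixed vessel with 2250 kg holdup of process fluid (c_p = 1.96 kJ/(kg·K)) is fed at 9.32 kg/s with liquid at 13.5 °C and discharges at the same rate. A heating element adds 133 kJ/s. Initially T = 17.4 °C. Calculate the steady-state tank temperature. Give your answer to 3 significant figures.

20.8 °C

Heat balance on the well-mixed liquid: M c_p dT/dt = ṁ c_p (T_in − T) + 133.
At steady state dT/dt = 0 ⇒ T_ss = T_in + Q̇/(ṁ c_p) = 13.5 + 133/(9.32·1.96) = 20.781 °C.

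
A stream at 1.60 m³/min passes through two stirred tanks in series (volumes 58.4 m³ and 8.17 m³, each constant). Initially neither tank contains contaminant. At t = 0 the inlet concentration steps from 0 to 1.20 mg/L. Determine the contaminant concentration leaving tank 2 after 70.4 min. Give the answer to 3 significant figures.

0.997 mg/L

Time constants: τᵢ = Vᵢ/Q for each well-mixed tank.
τ₁ = 58.4/1.60 = 36.500 min; τ₂ = 8.17/1.60 = 5.1062 min.
Solving the cascade with C₁(0)=C₂(0)=0 gives C₂(t) = C_in[1 − (τ₁ e^(−t/τ₁) − τ₂ e^(−t/τ₂))/(τ₁ − τ₂)].
At t = 70.4: e^(−t/τ₁) = 0.14533, e^(−t/τ₂) = 1.0289e-06.
C₂ = 1.20·[1 − (36.500·0.14533 − 5.1062·1.0289e-06)/(31.394)] = 1.20·0.83104 = 0.99724 mg/L.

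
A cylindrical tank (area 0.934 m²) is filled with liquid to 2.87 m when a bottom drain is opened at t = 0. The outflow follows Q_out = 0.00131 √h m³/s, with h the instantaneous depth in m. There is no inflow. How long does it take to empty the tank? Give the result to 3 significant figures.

2420 s

A dh/dt = −Q_out = −0.00131 √h.
This is separable: 2 d(√h)/dt = −0.00131/A, so √h = √h₀ − (0.00131/(2A)) t.
Set h = 0: 2√h₀ = (0.00131/A) t_empty ⇒ t_empty = 2A√h₀/0.00131.
t_empty = 2·0.934·√2.87/0.00131 = 1.8680·1.6941/0.00131 = 2415.7 s.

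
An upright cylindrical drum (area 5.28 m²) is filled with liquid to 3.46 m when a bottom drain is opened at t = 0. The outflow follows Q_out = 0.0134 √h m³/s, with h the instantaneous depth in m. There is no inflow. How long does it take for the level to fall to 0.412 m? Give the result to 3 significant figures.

960 s

With no inflow, A dh/dt = −0.0134 √h.
∫ h^(−1/2) dh = −(0.0134/A) ∫ dt, giving 2√h = 2√h₀ − (0.0134/A) t.
t = 2A(√h₀ − √h)/0.0134 = 2·5.28·(√3.46 − √0.412)/0.0134
  = 10.560 × (1.8601 − 0.64187) / 0.0134 = 960.04 s.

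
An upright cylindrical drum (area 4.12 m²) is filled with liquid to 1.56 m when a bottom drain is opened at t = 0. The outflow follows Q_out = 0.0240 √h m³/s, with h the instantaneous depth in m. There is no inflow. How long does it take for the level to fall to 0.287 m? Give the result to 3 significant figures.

245 s

Unsteady balance on liquid volume: A dh/dt = −0.0240 √h.
∫ h^(−1/2) dh = −(0.0240/A) ∫ dt, giving 2√h = 2√h₀ − (0.0240/A) t.
t = 2A(√h₀ − √h)/0.0240 = 2·4.12·(√1.56 − √0.287)/0.0240
  = 8.2400 × (1.2490 − 0.53572) / 0.0240 = 244.89 s.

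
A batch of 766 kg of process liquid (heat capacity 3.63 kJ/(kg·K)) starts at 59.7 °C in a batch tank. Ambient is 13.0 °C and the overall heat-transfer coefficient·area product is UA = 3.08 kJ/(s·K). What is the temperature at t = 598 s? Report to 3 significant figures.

M c_p dT/dt = −UA(T − T_amb).
dT/dt = (T_ss − T)/τ with T_ss = T_amb = 13.000 °C, τ = M c_p/UA = 766·3.63/3.08 = 902.79 s.
Solution: T(t) = T_ss + (T₀ − T_ss) e^(−t/τ).
T(598) = 13.000 + (46.700)·0.51562 = 37.079 °C.

37.1 °C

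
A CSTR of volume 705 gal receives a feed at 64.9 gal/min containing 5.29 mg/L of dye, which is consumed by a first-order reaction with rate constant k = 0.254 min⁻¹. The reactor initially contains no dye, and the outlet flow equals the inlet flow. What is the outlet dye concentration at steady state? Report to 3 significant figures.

Accumulation = in − out − consumed: V dC/dt = Q C_in − Q C − k V C.
Steady state (dC/dt = 0): C_ss = Q C_in/(Q + kV) = C_in/(1 + kV/Q).
C_ss = 64.9·5.29/(64.9 + 0.254·705) = 343.32/243.97 = 1.4072 mg/L.

1.41 mg/L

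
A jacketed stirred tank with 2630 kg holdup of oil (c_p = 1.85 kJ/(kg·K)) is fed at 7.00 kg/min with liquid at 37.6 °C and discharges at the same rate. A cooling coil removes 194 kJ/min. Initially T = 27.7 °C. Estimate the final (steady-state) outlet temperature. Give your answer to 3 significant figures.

22.6 °C

M c_p dT/dt = ṁ c_p (T_in − T) − Q̇.
At steady state dT/dt = 0 ⇒ T_ss = T_in − Q̇/(ṁ c_p) = 37.6 − 194/(7.00·1.85) = 22.619 °C.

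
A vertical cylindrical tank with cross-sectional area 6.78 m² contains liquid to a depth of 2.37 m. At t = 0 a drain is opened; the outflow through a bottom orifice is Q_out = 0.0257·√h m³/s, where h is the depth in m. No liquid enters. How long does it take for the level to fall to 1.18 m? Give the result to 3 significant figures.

239 s

A dh/dt = −Q_out = −0.0257 √h.
Separate and integrate: 2(√h − √h₀) = −(0.0257/A) t.
t = 2A(√h₀ − √h)/0.0257 = 2·6.78·(√2.37 − √1.18)/0.0257
  = 13.560 × (1.5395 − 1.0863) / 0.0257 = 239.12 s.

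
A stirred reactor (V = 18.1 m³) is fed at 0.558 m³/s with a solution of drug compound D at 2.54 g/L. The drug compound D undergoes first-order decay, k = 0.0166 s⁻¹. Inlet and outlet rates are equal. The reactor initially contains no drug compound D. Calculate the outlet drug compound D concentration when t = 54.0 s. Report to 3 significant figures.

V dC/dt = Q(C_in − C) − k V C.
dC/dt = (Q/V) C_in − (Q/V + k) C; effective rate a = Q/V + k = 0.030829 + 0.0166 = 0.047429 s⁻¹.
C_ss = Q C_in/(Q + kV) = 1.6510 g/L; C(t) = C_ss + (C₀ − C_ss) e^(−a t).
C(54.0) = 1.6510 + (-1.6510)·e^(−0.047429·54.0) = 1.6510 + (-1.6510)·0.077216 = 1.5235 g/L.

1.52 g/L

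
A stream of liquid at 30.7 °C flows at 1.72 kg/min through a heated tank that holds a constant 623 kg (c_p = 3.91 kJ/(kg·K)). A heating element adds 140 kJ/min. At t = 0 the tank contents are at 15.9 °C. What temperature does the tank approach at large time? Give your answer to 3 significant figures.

M c_p dT/dt = ṁ c_p (T_in − T) + Q̇.
At steady state dT/dt = 0 ⇒ T_ss = T_in + Q̇/(ṁ c_p) = 30.7 + 140/(1.72·3.91) = 51.517 °C.

51.5 °C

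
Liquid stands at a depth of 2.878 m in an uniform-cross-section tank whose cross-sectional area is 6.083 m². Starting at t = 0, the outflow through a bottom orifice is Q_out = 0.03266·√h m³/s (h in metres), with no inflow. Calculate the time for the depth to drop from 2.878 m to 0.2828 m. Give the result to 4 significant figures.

433.8 s

Unsteady balance on liquid volume: A dh/dt = −0.03266 √h.
∫ h^(−1/2) dh = −(0.03266/A) ∫ dt, giving 2√h = 2√h₀ − (0.03266/A) t.
t = 2A(√h₀ − √h)/0.03266 = 2·6.083·(√2.878 − √0.2828)/0.03266
  = 12.1660 × (1.69647 − 0.531789) / 0.03266 = 433.848 s.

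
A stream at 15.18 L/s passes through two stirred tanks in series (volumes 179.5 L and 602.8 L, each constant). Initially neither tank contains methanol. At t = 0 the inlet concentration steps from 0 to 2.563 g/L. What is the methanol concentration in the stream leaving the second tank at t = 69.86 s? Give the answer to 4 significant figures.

1.938 g/L

Time constants: τᵢ = Vᵢ/Q for each well-mixed tank.
τ₁ = 179.5/15.18 = 11.8248 s; τ₂ = 602.8/15.18 = 39.7101 s.
Solving the cascade with C₁(0)=C₂(0)=0 gives C₂(t) = C_in[1 − (τ₁ e^(−t/τ₁) − τ₂ e^(−t/τ₂))/(τ₁ − τ₂)].
At t = 69.86: e^(−t/τ₁) = 0.00271779, e^(−t/τ₂) = 0.172174.
C₂ = 2.563·[1 − (11.8248·0.00271779 − 39.7101·0.172174)/(-27.8854)] = 2.563·0.755968 = 1.93755 g/L.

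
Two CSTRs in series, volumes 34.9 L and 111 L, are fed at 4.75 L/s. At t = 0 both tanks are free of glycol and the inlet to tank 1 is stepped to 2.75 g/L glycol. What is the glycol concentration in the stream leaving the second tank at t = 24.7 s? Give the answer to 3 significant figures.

Species balance on tank i: dCᵢ/dt = (Cᵢ₋₁ − Cᵢ)/τᵢ with τᵢ = Vᵢ/Q.
τ₁ = 34.9/4.75 = 7.3474 s; τ₂ = 111/4.75 = 23.368 s.
Solving the cascade with C₁(0)=C₂(0)=0 gives C₂(t) = C_in[1 − (τ₁ e^(−t/τ₁) − τ₂ e^(−t/τ₂))/(τ₁ − τ₂)].
At t = 24.7: e^(−t/τ₁) = 0.034675, e^(−t/τ₂) = 0.34750.
C₂ = 2.75·[1 − (7.3474·0.034675 − 23.368·0.34750)/(-16.021)] = 2.75·0.50903 = 1.3998 g/L.

1.40 g/L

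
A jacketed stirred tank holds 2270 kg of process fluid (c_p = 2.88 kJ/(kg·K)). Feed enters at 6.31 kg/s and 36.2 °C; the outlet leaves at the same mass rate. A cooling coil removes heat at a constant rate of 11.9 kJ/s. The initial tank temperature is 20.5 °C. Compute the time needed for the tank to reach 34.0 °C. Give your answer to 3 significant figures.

M c_p dT/dt = ṁ c_p (T_in − T) − Q̇.
τ = M/ṁ = 359.75 s; T_ss = T_in − Q̇/(ṁ c_p) = 35.545 °C.
T(t) = T_ss + (T₀ − T_ss) e^(−t/τ). Set T = 34.0:
e^(−t/τ) = (34.0 − 35.545)/(20.5 − 35.545) = 0.10270
t = −359.75 · ln(0.10270) = 818.75 s.

819 s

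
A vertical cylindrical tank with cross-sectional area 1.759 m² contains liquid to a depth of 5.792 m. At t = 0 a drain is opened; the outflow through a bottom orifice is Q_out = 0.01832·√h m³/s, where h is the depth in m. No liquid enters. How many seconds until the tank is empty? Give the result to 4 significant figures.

462.2 s

With no inflow, A dh/dt = −0.01832 √h.
Separate and integrate: 2(√h − √h₀) = −(0.01832/A) t.
Tank is empty when √h = 0: t_empty = 2A√h₀/0.01832.
t_empty = 2·1.759·√5.792/0.01832 = 3.51800·2.40666/0.01832 = 462.152 s.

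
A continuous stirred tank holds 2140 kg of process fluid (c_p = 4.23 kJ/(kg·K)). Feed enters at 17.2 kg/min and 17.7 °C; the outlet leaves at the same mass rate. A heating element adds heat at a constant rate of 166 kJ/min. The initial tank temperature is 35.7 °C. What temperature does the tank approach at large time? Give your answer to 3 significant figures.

20.0 °C

M c_p dT/dt = ṁ c_p (T_in − T) + Q̇.
At steady state dT/dt = 0 ⇒ T_ss = T_in + Q̇/(ṁ c_p) = 17.7 + 166/(17.2·4.23) = 19.982 °C.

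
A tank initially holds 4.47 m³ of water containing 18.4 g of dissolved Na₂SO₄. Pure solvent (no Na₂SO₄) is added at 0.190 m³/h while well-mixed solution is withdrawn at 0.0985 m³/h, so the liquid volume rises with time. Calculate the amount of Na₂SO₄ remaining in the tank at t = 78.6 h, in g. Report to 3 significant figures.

Let m(t) be the amount of Na₂SO₄. Volume: V(t) = V₀ + (Q_in − Q_out) t = 4.47 + 0.091500 t; V(78.6) = 11.662 m³.
Solute balance: dm/dt = 0 − Q_out C = −Q_out m/V(t).
Separate: dm/m = −Q_out dt/V(t) ⇒ ln(m/m₀) = −(Q_out/(Q_in−Q_out)) ln(V/V₀).
m = m₀ (V₀/V)^(Q_out/(Q_in−Q_out)) = 18.4 × (4.47/11.662)^(1.0765) = 6.5538 g.

6.55 g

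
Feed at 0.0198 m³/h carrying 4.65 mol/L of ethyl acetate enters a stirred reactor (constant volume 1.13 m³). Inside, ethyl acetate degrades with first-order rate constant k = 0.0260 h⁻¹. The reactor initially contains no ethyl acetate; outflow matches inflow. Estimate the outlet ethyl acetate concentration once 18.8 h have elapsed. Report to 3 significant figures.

Accumulation = in − out − consumed: V dC/dt = Q C_in − Q C − k V C.
dC/dt = (Q/V) C_in − (Q/V + k) C; effective rate a = Q/V + k = 0.017522 + 0.0260 = 0.043522 h⁻¹.
C_ss = Q C_in/(Q + kV) = 1.8721 mol/L; C(t) = C_ss + (C₀ − C_ss) e^(−a t).
C(18.8) = 1.8721 + (-1.8721)·e^(−0.043522·18.8) = 1.8721 + (-1.8721)·0.44122 = 1.0461 mol/L.

1.05 mol/L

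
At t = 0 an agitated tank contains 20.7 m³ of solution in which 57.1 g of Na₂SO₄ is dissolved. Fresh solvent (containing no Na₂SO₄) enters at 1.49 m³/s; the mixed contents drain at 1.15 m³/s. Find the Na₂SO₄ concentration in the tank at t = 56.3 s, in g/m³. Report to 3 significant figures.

0.156 g/m³

Total volume: dV/dt = Q_in − Q_out = 0.34000 m³/s, so V(t) = 20.7 + 0.34000 t and V(56.3) = 39.842 m³.
Solute balance: dm/dt = 0 − Q_out C = −Q_out m/V(t).
dm/m = −Q_out dt/(V₀ + 0.34000 t); integrating gives ln(m/m₀) = −(Q_out/(Q_in−Q_out)) ln(V/V₀).
m = m₀ (V₀/V)^(Q_out/(Q_in−Q_out)) = 57.1 × (20.7/39.842)^(3.3824) = 6.2344 g.
C = m/V = 6.2344/39.842 = 0.15648 g/m³.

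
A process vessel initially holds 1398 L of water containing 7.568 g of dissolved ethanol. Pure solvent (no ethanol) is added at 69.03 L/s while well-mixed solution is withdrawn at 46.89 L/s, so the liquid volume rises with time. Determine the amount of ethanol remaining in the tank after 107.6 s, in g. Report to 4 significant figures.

Total volume: dV/dt = Q_in − Q_out = 22.1400 L/s, so V(t) = 1398 + 22.1400 t and V(107.6) = 3780.26 L.
Species balance (pure solvent in): dm/dt = −Q_out · m/V(t).
Separate: dm/m = −Q_out dt/V(t) ⇒ ln(m/m₀) = −(Q_out/(Q_in−Q_out)) ln(V/V₀).
m = m₀ (V₀/V)^(Q_out/(Q_in−Q_out)) = 7.568 × (1398/3780.26)^(2.11789) = 0.920497 g.

0.9205 g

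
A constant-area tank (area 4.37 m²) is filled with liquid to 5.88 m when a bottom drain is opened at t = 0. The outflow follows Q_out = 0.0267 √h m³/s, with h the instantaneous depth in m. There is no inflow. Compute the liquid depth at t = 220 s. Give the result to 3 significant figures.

3.07 m

A dh/dt = −Q_out = −0.0267 √h.
This is separable: 2 d(√h)/dt = −0.0267/A, so √h = √h₀ − (0.0267/(2A)) t.
√h = √5.88 − 0.0267·220/(2·4.37) = 2.4249 − 0.67208 = 1.7528.
h = 1.7528² = 3.0723 m.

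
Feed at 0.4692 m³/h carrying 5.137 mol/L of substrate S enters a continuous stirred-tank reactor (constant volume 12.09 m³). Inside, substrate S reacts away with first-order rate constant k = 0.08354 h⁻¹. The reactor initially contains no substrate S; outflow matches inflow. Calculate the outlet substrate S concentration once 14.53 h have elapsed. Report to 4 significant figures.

Accumulation = in − out − consumed: V dC/dt = Q C_in − Q C − k V C.
dC/dt = (Q/V) C_in − (Q/V + k) C; effective rate a = Q/V + k = 0.0388089 + 0.08354 = 0.122349 h⁻¹.
C_ss = Q C_in/(Q + kV) = 1.62945 mol/L; C(t) = C_ss + (C₀ − C_ss) e^(−a t).
C(14.53) = 1.62945 + (-1.62945)·e^(−0.122349·14.53) = 1.62945 + (-1.62945)·0.169021 = 1.35404 mol/L.

1.354 mol/L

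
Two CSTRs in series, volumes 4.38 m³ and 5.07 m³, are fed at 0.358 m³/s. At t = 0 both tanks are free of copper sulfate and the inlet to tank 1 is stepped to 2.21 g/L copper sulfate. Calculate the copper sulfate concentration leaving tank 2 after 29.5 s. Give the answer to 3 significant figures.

Each tank obeys Vᵢ dCᵢ/dt = Q(Cᵢ₋₁ − Cᵢ), so τᵢ = Vᵢ/Q.
τ₁ = 4.38/0.358 = 12.235 s; τ₂ = 5.07/0.358 = 14.162 s.
Tank 1: C₁ = C_in(1 − e^(−t/τ₁)). Tank 2 (τ₁ ≠ τ₂): C₂ = C_in[1 − (τ₁ e^(−t/τ₁) − τ₂ e^(−t/τ₂))/(τ₁ − τ₂)].
At t = 29.5: e^(−t/τ₁) = 0.089709, e^(−t/τ₂) = 0.12455.
C₂ = 2.21·[1 − (12.235·0.089709 − 14.162·0.12455)/(-1.9274)] = 2.21·0.65427 = 1.4459 g/L.

1.45 g/L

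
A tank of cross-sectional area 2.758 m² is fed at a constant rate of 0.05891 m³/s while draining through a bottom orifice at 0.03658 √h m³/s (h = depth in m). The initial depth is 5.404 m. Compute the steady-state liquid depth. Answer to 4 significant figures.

Level balance: A dh/dt = 0.05891 − 0.03658 √h. Setting dh/dt = 0:
Q_in = 0.03658 √h_ss ⇒ √h_ss = 0.05891/0.03658 = 1.61044.
h_ss = 1.61044² = 2.59353 m. (Since h₀ = 5.404 m > h_ss, the level will fall toward this value.)

2.594 m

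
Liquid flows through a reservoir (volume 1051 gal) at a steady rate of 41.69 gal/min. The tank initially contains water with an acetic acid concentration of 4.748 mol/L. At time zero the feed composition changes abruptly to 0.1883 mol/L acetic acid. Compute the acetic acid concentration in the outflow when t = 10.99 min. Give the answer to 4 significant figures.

3.137 mol/L

Mass balance on the solute (V constant): V dC/dt = Q(C_in − C).
So dC/dt = (C_in − C)/τ with τ = V/Q = 1051/41.69 = 25.2099 min.
Solution: C(t) = C_in + (C₀ − C_in) e^(−t/τ).
C(10.99) = 0.1883 + (4.748 − 0.1883)·e^(−10.99/25.2099) = 0.1883 + (4.55970)·0.646656 = 3.13686 mol/L.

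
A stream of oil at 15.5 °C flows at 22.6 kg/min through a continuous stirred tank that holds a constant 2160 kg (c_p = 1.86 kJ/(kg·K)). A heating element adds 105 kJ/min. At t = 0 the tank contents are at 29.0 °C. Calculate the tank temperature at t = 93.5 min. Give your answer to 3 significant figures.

22.1 °C

M c_p dT/dt = ṁ c_p (T_in − T) + Q̇.
Rearrange: dT/dt = (T_ss − T)/τ with τ = M/ṁ = 95.575 min and T_ss = T_in + Q̇/(ṁ c_p) = 17.998 °C.
Solution: T(t) = T_ss + (T₀ − T_ss) e^(−t/τ).
T(93.5) = 17.998 + (11.002)·e^(−93.5/95.575) = 17.998 + (11.002)·0.37595 = 22.134 °C.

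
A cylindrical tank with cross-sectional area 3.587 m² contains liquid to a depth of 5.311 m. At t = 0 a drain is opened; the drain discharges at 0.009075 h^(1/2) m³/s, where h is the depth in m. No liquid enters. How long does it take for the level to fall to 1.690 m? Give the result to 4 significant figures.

794.1 s

A dh/dt = −Q_out = −0.009075 √h.
Separate and integrate: 2(√h − √h₀) = −(0.009075/A) t.
t = 2A(√h₀ − √h)/0.009075 = 2·3.587·(√5.311 − √1.690)/0.009075
  = 7.17400 × (2.30456 − 1.30000) / 0.009075 = 794.129 s.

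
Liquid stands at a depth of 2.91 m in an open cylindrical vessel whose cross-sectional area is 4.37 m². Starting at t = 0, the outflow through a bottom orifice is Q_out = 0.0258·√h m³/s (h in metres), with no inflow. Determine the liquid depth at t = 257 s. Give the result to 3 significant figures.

With no inflow, A dh/dt = −0.0258 √h.
∫ h^(−1/2) dh = −(0.0258/A) ∫ dt, giving 2√h = 2√h₀ − (0.0258/A) t.
√h = √2.91 − 0.0258·257/(2·4.37) = 1.7059 − 0.75865 = 0.94722.
h = 0.94722² = 0.89723 m.

0.897 m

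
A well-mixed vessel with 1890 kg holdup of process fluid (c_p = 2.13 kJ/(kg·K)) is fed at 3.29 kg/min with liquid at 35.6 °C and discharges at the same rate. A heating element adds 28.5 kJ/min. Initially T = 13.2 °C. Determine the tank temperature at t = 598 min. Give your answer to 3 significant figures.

Energy balance: M c_p dT/dt = ṁ c_p (T_in − T) + 28.5.
τ = M/ṁ = 574.47 min; T_ss = T_in + Q̇/(ṁ c_p) = 35.6 + 28.5/(3.29·2.13) = 39.667 °C.
This is linear first-order; T(t) = T_ss + (T₀ − T_ss) e^(−t/τ).
T(598) = 39.667 + (-26.467)·e^(−598/574.47) = 39.667 + (-26.467)·0.35311 = 30.321 °C.

30.3 °C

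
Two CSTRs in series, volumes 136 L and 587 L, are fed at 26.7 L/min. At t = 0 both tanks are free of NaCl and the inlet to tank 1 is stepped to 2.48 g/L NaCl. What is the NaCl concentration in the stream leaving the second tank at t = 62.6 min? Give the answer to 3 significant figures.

Each tank obeys Vᵢ dCᵢ/dt = Q(Cᵢ₋₁ − Cᵢ), so τᵢ = Vᵢ/Q.
τ₁ = 136/26.7 = 5.0936 min; τ₂ = 587/26.7 = 21.985 min.
Solving the cascade with C₁(0)=C₂(0)=0 gives C₂(t) = C_in[1 − (τ₁ e^(−t/τ₁) − τ₂ e^(−t/τ₂))/(τ₁ − τ₂)].
At t = 62.6: e^(−t/τ₁) = 4.5982e-06, e^(−t/τ₂) = 0.057995.
C₂ = 2.48·[1 − (5.0936·4.5982e-06 − 21.985·0.057995)/(-16.891)] = 2.48·0.92452 = 2.2928 g/L.

2.29 g/L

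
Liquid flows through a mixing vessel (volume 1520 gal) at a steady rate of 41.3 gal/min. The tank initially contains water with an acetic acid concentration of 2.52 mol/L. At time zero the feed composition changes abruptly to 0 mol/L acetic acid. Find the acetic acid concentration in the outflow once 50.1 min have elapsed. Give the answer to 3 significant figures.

0.646 mol/L

Accumulation = in − out for the solute gives V dC/dt = Q(C_in − C).
Time constant τ = V/Q = 1520/41.3 = 36.804 min.
Solution: C(t) = C_in + (C₀ − C_in) e^(−t/τ).
C(50.1) = 0 + (2.52 − 0)·e^(−50.1/36.804) = 0 + (2.5200)·0.25634 = 0.64596 mol/L.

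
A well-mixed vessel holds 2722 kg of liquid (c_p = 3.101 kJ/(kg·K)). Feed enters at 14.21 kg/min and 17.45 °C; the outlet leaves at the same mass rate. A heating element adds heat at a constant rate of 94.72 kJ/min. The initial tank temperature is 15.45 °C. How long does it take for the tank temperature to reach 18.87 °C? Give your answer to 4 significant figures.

333.0 min

Energy balance: M c_p dT/dt = ṁ c_p (T_in − T) + 94.72.
τ = M/ṁ = 191.555 min; T_ss = T_in + Q̇/(ṁ c_p) = 19.5995 °C.
T(t) = T_ss + (T₀ − T_ss) e^(−t/τ). Set T = 18.87:
e^(−t/τ) = (18.87 − 19.5995)/(15.45 − 19.5995) = 0.175813
t = −191.555 · ln(0.175813) = 332.988 min.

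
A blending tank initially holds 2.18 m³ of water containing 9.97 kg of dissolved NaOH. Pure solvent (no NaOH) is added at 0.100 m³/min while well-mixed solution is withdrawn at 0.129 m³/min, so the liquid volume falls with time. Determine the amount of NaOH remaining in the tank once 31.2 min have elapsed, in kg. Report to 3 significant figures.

Let m(t) be the amount of NaOH. Volume: V(t) = V₀ + (Q_in − Q_out) t = 2.18 − 0.029000 t; V(31.2) = 1.2752 m³.
Species balance (pure solvent in): dm/dt = −Q_out · m/V(t).
dm/m = −Q_out dt/(V₀ − 0.029000 t); integrating gives ln(m/m₀) = −(Q_out/(Q_in−Q_out)) ln(V/V₀).
m = m₀ (V₀/V)^(Q_out/(Q_in−Q_out)) = 9.97 × (2.18/1.2752)^(-4.4483) = 0.91789 kg.

0.918 kg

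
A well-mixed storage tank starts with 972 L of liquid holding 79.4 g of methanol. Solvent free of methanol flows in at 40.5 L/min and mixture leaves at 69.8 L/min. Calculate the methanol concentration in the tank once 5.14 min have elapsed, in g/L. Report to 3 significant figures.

0.0647 g/L

Total volume: dV/dt = Q_in − Q_out = -29.300 L/min, so V(t) = 972 − 29.300 t and V(5.14) = 821.40 L.
No methanol enters, so dm/dt = −Q_out · (m/V).
Separate: dm/m = −Q_out dt/V(t) ⇒ ln(m/m₀) = −(Q_out/(Q_in−Q_out)) ln(V/V₀).
m = m₀ (V₀/V)^(Q_out/(Q_in−Q_out)) = 79.4 × (972/821.40)^(-2.3823) = 53.168 g.
C = m/V = 53.168/821.40 = 0.064728 g/L.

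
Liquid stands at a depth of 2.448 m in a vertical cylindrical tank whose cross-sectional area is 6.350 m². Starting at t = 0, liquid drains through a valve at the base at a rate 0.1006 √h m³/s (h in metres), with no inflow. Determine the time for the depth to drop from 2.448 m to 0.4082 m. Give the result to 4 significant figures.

116.9 s

With no inflow, A dh/dt = −0.1006 √h.
This is separable: 2 d(√h)/dt = −0.1006/A, so √h = √h₀ − (0.1006/(2A)) t.
t = 2A(√h₀ − √h)/0.1006 = 2·6.350·(√2.448 − √0.4082)/0.1006
  = 12.7000 × (1.56461 − 0.638905) / 0.1006 = 116.863 s.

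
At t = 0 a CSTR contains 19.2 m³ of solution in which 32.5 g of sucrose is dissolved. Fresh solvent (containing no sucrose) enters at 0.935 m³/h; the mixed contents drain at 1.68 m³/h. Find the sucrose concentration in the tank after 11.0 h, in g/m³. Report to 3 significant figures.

Let m(t) be the amount of sucrose. Volume: V(t) = V₀ + (Q_in − Q_out) t = 19.2 − 0.74500 t; V(11.0) = 11.005 m³.
Solute balance: dm/dt = 0 − Q_out C = −Q_out m/V(t).
dm/m = −Q_out dt/(V₀ − 0.74500 t); integrating gives ln(m/m₀) = −(Q_out/(Q_in−Q_out)) ln(V/V₀).
m = m₀ (V₀/V)^(Q_out/(Q_in−Q_out)) = 32.5 × (19.2/11.005)^(-2.2550) = 9.2644 g.
C = m/V = 9.2644/11.005 = 0.84183 g/m³.

0.842 g/m³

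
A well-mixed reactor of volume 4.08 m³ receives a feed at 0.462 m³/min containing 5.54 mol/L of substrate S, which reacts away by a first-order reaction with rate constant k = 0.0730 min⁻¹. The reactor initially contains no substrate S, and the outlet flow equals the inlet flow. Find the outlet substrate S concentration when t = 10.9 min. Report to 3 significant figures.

Species balance: V dC/dt = Q C_in − Q C − k V C.
dC/dt = (Q/V) C_in − (Q/V + k) C; effective rate a = Q/V + k = 0.11324 + 0.0730 = 0.18624 min⁻¹.
C_ss = Q C_in/(Q + kV) = 3.3684 mol/L; C(t) = C_ss + (C₀ − C_ss) e^(−a t).
C(10.9) = 3.3684 + (-3.3684)·e^(−0.18624·10.9) = 3.3684 + (-3.3684)·0.13134 = 2.9260 mol/L.

2.93 mol/L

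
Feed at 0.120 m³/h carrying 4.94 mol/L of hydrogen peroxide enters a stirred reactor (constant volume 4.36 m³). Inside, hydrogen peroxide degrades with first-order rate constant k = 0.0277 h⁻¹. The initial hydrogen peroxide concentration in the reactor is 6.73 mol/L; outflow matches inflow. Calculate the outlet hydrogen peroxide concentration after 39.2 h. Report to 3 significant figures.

V dC/dt = Q(C_in − C) − k V C.
dC/dt = (Q/V) C_in − (Q/V + k) C; effective rate a = Q/V + k = 0.027523 + 0.0277 = 0.055223 h⁻¹.
C_ss = Q C_in/(Q + kV) = 2.4621 mol/L; C(t) = C_ss + (C₀ − C_ss) e^(−a t).
C(39.2) = 2.4621 + (4.2679)·e^(−0.055223·39.2) = 2.4621 + (4.2679)·0.11478 = 2.9520 mol/L.

2.95 mol/L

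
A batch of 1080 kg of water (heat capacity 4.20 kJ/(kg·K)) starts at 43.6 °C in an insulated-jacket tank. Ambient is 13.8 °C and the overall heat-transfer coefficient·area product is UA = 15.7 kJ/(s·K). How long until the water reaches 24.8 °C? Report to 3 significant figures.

288 s

M c_p dT/dt = −UA(T − T_amb).
τ = M c_p/UA = 288.92 s; T_ss = T_amb = 13.800 °C.
T(t) = T_ss + (T₀ − T_ss)e^(−t/τ); set T = 24.8:
t = −τ ln[(T − T_ss)/(T₀ − T_ss)] = −288.92 · ln(0.36913) = 287.94 s.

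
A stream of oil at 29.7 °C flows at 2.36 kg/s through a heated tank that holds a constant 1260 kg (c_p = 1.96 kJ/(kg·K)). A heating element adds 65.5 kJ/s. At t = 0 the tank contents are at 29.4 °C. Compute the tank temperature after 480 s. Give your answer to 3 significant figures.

38.0 °C

Heat balance on the well-mixed liquid: M c_p dT/dt = ṁ c_p (T_in − T) + 65.5.
Rearrange: dT/dt = (T_ss − T)/τ with τ = M/ṁ = 533.90 s and T_ss = T_in + Q̇/(ṁ c_p) = 43.860 °C.
Integrating: T(t) = T_ss + (T₀ − T_ss) e^(−t/τ).
T(480) = 43.860 + (-14.460)·e^(−480/533.90) = 43.860 + (-14.460)·0.40696 = 37.976 °C.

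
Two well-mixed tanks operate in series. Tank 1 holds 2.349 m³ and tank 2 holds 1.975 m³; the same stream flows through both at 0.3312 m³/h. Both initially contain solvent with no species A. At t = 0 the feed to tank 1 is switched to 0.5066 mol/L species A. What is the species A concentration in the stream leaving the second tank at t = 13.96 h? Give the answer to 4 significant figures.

0.3196 mol/L

Each tank obeys Vᵢ dCᵢ/dt = Q(Cᵢ₋₁ − Cᵢ), so τᵢ = Vᵢ/Q.
τ₁ = 2.349/0.3312 = 7.09239 h; τ₂ = 1.975/0.3312 = 5.96316 h.
Solving the cascade with C₁(0)=C₂(0)=0 gives C₂(t) = C_in[1 − (τ₁ e^(−t/τ₁) − τ₂ e^(−t/τ₂))/(τ₁ − τ₂)].
At t = 13.96: e^(−t/τ₁) = 0.139693, e^(−t/τ₂) = 0.0962276.
C₂ = 0.5066·[1 − (7.09239·0.139693 − 5.96316·0.0962276)/(1.12923)] = 0.5066·0.630776 = 0.319551 mol/L.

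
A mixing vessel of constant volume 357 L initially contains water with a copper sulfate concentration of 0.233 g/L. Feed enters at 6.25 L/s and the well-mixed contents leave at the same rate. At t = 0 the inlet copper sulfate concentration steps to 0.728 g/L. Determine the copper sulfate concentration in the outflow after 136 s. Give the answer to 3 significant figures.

0.682 g/L

Mass balance on the solute (V constant): V dC/dt = Q(C_in − C).
Time constant τ = V/Q = 357/6.25 = 57.120 s.
This is linear first-order; C(t) = C_in + (C₀ − C_in) e^(−t/τ).
C(136) = 0.728 + (0.233 − 0.728)·e^(−136/57.120) = 0.728 + (-0.49500)·0.092462 = 0.68223 g/L.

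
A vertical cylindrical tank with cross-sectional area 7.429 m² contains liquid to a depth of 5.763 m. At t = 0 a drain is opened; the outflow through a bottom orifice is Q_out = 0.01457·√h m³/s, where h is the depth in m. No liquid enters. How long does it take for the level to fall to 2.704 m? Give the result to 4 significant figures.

A dh/dt = −Q_out = −0.01457 √h.
Separate and integrate: 2(√h − √h₀) = −(0.01457/A) t.
t = 2A(√h₀ − √h)/0.01457 = 2·7.429·(√5.763 − √2.704)/0.01457
  = 14.8580 × (2.40062 − 1.64438) / 0.01457 = 771.189 s.

771.2 s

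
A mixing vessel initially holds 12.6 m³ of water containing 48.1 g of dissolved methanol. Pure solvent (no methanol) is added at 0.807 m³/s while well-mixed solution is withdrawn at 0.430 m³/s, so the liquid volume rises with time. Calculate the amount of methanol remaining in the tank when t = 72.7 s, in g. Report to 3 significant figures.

Total volume: dV/dt = Q_in − Q_out = 0.37700 m³/s, so V(t) = 12.6 + 0.37700 t and V(72.7) = 40.008 m³.
Solute balance: dm/dt = 0 − Q_out C = −Q_out m/V(t).
dm/m = −Q_out dt/(V₀ + 0.37700 t); integrating gives ln(m/m₀) = −(Q_out/(Q_in−Q_out)) ln(V/V₀).
m = m₀ (V₀/V)^(Q_out/(Q_in−Q_out)) = 48.1 × (12.6/40.008)^(1.1406) = 12.877 g.

12.9 g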